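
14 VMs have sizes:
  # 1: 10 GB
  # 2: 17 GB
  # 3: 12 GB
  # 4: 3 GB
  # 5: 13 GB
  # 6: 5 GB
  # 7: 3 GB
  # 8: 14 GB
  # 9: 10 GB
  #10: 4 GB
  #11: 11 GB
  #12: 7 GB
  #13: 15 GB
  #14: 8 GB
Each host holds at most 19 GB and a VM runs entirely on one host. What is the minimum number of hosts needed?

Total = 17 + 15 + 14 + 13 + 12 + 11 + 10 + 10 + 8 + 7 + 5 + 4 + 3 + 3 = 132 GB.
Lower bound: ⌈132/19⌉ = 7 hosts.
Also, 8 VMs each exceed 19/2 GB, and no two of those can share a host, so at least 8 hosts are needed.
A packing using 8 hosts:
  host 1: 17 = 17
  host 2: 15 + 4 = 19
  host 3: 14 + 5 = 19
  host 4: 13 + 3 + 3 = 19
  host 5: 12 + 7 = 19
  host 6: 11 + 8 = 19
  host 7: 10 = 10
  host 8: 10 = 10
This matches the lower bound, so 8 is optimal.

8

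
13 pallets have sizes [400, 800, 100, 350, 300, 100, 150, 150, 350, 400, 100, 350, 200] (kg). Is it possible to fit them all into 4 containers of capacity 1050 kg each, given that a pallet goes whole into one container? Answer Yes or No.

A valid assignment using 4 containers:
  container 1: 800 + 200 = 1000
  container 2: 400 + 400 + 150 + 100 = 1050
  container 3: 350 + 350 + 350 = 1050
  container 4: 300 + 150 + 100 + 100 = 650
Every load is within 1050 kg, so 4 containers suffice.

Yes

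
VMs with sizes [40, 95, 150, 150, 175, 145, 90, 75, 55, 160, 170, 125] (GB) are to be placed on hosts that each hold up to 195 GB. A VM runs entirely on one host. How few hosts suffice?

Total = 175 + 170 + 160 + 150 + 150 + 145 + 125 + 95 + 90 + 75 + 55 + 40 = 1430 GB.
Lower bound: ⌈1430/195⌉ = 8 hosts.
A packing using 9 hosts:
  host 1: 175 = 175
  host 2: 170 = 170
  host 3: 160 = 160
  host 4: 150 + 40 = 190
  host 5: 150 = 150
  host 6: 145 = 145
  host 7: 125 + 55 = 180
  host 8: 95 + 90 = 185
  host 9: 75 = 75
No arrangement into 8 hosts stays within capacity, so 9 is optimal.

9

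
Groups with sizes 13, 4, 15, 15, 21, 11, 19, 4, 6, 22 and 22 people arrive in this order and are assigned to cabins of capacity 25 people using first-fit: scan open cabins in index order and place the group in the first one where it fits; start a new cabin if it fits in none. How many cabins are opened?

8

  13 → cabin 1 (new)  [load 13/25]
  4 → cabin 1  [load 17/25]
  15 → cabin 2 (new)  [load 15/25]
  15 → cabin 3 (new)  [load 15/25]
  21 → cabin 4 (new)  [load 21/25]
  11 → cabin 5 (new)  [load 11/25]
  19 → cabin 6 (new)  [load 19/25]
  4 → cabin 1  [load 21/25]
  6 → cabin 2  [load 21/25]
  22 → cabin 7 (new)  [load 22/25]
  22 → cabin 8 (new)  [load 22/25]
8 cabins opened.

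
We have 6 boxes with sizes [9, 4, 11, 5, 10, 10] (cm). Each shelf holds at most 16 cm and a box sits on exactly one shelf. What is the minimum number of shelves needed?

4

Total = 11 + 10 + 10 + 9 + 5 + 4 = 49 cm.
Lower bound: ⌈49/16⌉ = 4 shelves.
A packing using 4 shelves:
  shelf 1: 11 + 5 = 16
  shelf 2: 10 + 4 = 14
  shelf 3: 10 = 10
  shelf 4: 9 = 9
This matches the lower bound, so 4 is optimal.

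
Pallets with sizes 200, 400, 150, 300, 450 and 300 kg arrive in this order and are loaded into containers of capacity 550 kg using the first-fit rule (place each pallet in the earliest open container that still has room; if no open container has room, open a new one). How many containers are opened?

5

  200 → container 1 (new)  [load 200/550]
  400 → container 2 (new)  [load 400/550]
  150 → container 1  [load 350/550]
  300 → container 3 (new)  [load 300/550]
  450 → container 4 (new)  [load 450/550]
  300 → container 5 (new)  [load 300/550]
5 containers opened.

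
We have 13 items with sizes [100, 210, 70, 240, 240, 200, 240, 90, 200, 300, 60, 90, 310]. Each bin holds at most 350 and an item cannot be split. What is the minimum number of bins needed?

Total = 310 + 300 + 240 + 240 + 240 + 210 + 200 + 200 + 100 + 90 + 90 + 70 + 60 = 2350.
Lower bound: ⌈2350/350⌉ = 7 bins.
Also, 8 items each exceed 175, and no two of those can share a bin, so at least 8 bins are needed.
A packing using 8 bins:
  bin 1: 310 = 310
  bin 2: 300 = 300
  bin 3: 240 + 100 = 340
  bin 4: 240 + 90 = 330
  bin 5: 240 + 90 = 330
  bin 6: 210 + 70 + 60 = 340
  bin 7: 200 = 200
  bin 8: 200 = 200
This matches the lower bound, so 8 is optimal.

8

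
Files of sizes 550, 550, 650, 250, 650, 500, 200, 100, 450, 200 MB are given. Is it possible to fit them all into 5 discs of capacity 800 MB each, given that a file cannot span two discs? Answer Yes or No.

No

Total = 4100 MB; ⌈4100/800⌉ = 6.
At least 6 discs are required, but only 5 are allowed.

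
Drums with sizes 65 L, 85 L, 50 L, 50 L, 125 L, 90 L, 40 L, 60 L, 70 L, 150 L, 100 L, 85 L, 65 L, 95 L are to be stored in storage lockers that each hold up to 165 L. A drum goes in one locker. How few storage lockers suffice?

8

Total = 150 + 125 + 100 + 95 + 90 + 85 + 85 + 70 + 65 + 65 + 60 + 50 + 50 + 40 = 1130 L.
Lower bound: ⌈1130/165⌉ = 7 storage lockers.
A packing using 8 storage lockers:
  locker 1: 150 = 150
  locker 2: 125 + 40 = 165
  locker 3: 100 + 65 = 165
  locker 4: 95 + 70 = 165
  locker 5: 90 + 65 = 155
  locker 6: 85 + 60 = 145
  locker 7: 85 + 50 = 135
  locker 8: 50 = 50
No arrangement into 7 storage lockers stays within capacity, so 8 is optimal.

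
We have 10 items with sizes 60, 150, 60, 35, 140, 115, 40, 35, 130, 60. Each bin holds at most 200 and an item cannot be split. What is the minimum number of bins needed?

5

Total = 150 + 140 + 130 + 115 + 60 + 60 + 60 + 40 + 35 + 35 = 825.
Lower bound: ⌈825/200⌉ = 5 bins.
A packing using 5 bins:
  bin 1: 150 + 40 = 190
  bin 2: 140 + 60 = 200
  bin 3: 130 + 60 = 190
  bin 4: 115 + 60 = 175
  bin 5: 35 + 35 = 70
This matches the lower bound, so 5 is optimal.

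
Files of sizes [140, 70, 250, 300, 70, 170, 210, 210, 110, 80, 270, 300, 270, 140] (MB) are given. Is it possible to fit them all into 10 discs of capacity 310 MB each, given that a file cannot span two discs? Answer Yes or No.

Yes

A valid assignment using 10 discs:
  disc 1: 300 = 300
  disc 2: 300 = 300
  disc 3: 270 = 270
  disc 4: 270 = 270
  disc 5: 250 = 250
  disc 6: 210 + 80 = 290
  disc 7: 210 + 70 = 280
  disc 8: 170 + 140 = 310
  disc 9: 140 + 110 = 250
  disc 10: 70 = 70
Every load is within 310 MB, so 10 discs suffice.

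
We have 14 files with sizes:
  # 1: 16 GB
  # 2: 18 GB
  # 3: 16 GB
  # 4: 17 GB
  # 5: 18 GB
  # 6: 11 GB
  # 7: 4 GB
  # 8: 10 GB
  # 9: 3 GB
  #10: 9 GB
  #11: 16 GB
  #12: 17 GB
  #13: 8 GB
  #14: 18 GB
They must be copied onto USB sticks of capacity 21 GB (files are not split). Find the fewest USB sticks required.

Total = 18 + 18 + 18 + 17 + 17 + 16 + 16 + 16 + 11 + 10 + 9 + 8 + 4 + 3 = 181 GB.
Lower bound: ⌈181/21⌉ = 9 USB sticks.
A packing using 10 USB sticks:
  USB stick 1: 18 + 3 = 21
  USB stick 2: 18 = 18
  USB stick 3: 18 = 18
  USB stick 4: 17 + 4 = 21
  USB stick 5: 17 = 17
  USB stick 6: 16 = 16
  USB stick 7: 16 = 16
  USB stick 8: 16 = 16
  USB stick 9: 11 + 10 = 21
  USB stick 10: 9 + 8 = 17
No arrangement into 9 USB sticks stays within capacity, so 10 is optimal.

10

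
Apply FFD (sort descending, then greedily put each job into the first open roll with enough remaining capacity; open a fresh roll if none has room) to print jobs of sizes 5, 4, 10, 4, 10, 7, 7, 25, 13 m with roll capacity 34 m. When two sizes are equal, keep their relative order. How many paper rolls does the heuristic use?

3

Sorted descending: 25, 13, 10, 10, 7, 7, 5, 4, 4.
  25 → roll 1 (new)  [load 25/34]
  13 → roll 2 (new)  [load 13/34]
  10 → roll 2  [load 23/34]
  10 → roll 2  [load 33/34]
  7 → roll 1  [load 32/34]
  7 → roll 3 (new)  [load 7/34]
  5 → roll 3  [load 12/34]
  4 → roll 3  [load 16/34]
  4 → roll 3  [load 20/34]
3 paper rolls opened.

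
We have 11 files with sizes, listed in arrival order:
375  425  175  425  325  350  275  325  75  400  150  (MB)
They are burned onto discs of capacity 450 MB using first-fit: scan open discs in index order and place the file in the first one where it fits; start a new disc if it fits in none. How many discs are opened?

  375 → disc 1 (new)  [load 375/450]
  425 → disc 2 (new)  [load 425/450]
  175 → disc 3 (new)  [load 175/450]
  425 → disc 4 (new)  [load 425/450]
  325 → disc 5 (new)  [load 325/450]
  350 → disc 6 (new)  [load 350/450]
  275 → disc 3  [load 450/450]
  325 → disc 7 (new)  [load 325/450]
  75 → disc 1  [load 450/450]
  400 → disc 8 (new)  [load 400/450]
  150 → disc 9 (new)  [load 150/450]
9 discs opened.

9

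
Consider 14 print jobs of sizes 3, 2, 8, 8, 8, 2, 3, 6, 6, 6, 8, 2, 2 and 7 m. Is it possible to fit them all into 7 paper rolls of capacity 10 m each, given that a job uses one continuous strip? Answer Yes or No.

No

Total = 71 m; ⌈71/10⌉ = 8.
At least 8 paper rolls are required, but only 7 are allowed.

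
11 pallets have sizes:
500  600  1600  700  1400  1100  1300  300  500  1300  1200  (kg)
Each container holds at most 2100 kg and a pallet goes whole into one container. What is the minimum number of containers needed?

Total = 1600 + 1400 + 1300 + 1300 + 1200 + 1100 + 700 + 600 + 500 + 500 + 300 = 10500 kg.
Lower bound: ⌈10500/2100⌉ = 5 containers.
Also, 6 pallets each exceed 1050 kg, and no two of those can share a container, so at least 6 containers are needed.
A packing using 6 containers:
  container 1: 1600 + 500 = 2100
  container 2: 1400 + 700 = 2100
  container 3: 1300 + 600 = 1900
  container 4: 1300 + 500 + 300 = 2100
  container 5: 1200 = 1200
  container 6: 1100 = 1100
This matches the lower bound, so 6 is optimal.

6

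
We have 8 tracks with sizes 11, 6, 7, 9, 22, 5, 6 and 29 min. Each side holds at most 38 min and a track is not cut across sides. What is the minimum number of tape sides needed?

3

Total = 29 + 22 + 11 + 9 + 7 + 6 + 6 + 5 = 95 min.
Lower bound: ⌈95/38⌉ = 3 tape sides.
A packing using 3 tape sides:
  side 1: 29 + 9 = 38
  side 2: 22 + 11 + 5 = 38
  side 3: 7 + 6 + 6 = 19
This matches the lower bound, so 3 is optimal.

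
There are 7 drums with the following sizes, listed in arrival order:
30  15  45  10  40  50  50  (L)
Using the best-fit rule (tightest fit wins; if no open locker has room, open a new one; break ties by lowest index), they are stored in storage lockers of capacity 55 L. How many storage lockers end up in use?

5

  30 → locker 1 (new)  [load 30/55]
  15 → locker 1  [load 45/55]
  45 → locker 2 (new)  [load 45/55]
  10 → locker 1  [load 55/55]
  40 → locker 3 (new)  [load 40/55]
  50 → locker 4 (new)  [load 50/55]
  50 → locker 5 (new)  [load 50/55]
5 storage lockers opened.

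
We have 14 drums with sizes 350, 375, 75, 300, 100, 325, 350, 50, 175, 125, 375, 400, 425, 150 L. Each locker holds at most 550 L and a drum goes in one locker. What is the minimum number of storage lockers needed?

Total = 425 + 400 + 375 + 375 + 350 + 350 + 325 + 300 + 175 + 150 + 125 + 100 + 75 + 50 = 3575 L.
Lower bound: ⌈3575/550⌉ = 7 storage lockers.
Also, 8 drums each exceed 275 L, and no two of those can share a locker, so at least 8 storage lockers are needed.
A packing using 8 storage lockers:
  locker 1: 425 + 125 = 550
  locker 2: 400 + 150 = 550
  locker 3: 375 + 175 = 550
  locker 4: 375 + 100 + 75 = 550
  locker 5: 350 + 50 = 400
  locker 6: 350 = 350
  locker 7: 325 = 325
  locker 8: 300 = 300
This matches the lower bound, so 8 is optimal.

8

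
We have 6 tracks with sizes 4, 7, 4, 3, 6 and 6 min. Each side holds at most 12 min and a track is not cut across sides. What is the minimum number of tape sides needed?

Total = 7 + 6 + 6 + 4 + 4 + 3 = 30 min.
Lower bound: ⌈30/12⌉ = 3 tape sides.
A packing using 3 tape sides:
  side 1: 7 + 4 = 11
  side 2: 6 + 6 = 12
  side 3: 4 + 3 = 7
This matches the lower bound, so 3 is optimal.

3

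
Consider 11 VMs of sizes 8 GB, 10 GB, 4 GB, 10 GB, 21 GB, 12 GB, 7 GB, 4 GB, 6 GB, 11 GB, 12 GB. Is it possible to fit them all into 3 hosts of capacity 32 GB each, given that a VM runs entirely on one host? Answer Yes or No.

No

Total = 105 GB; ⌈105/32⌉ = 4.
At least 4 hosts are required, but only 3 are allowed.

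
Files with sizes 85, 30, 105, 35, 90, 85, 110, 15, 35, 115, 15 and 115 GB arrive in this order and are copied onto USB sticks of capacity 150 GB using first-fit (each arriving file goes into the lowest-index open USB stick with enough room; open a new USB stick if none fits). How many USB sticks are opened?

7

  85 → USB stick 1 (new)  [load 85/150]
  30 → USB stick 1  [load 115/150]
  105 → USB stick 2 (new)  [load 105/150]
  35 → USB stick 1  [load 150/150]
  90 → USB stick 3 (new)  [load 90/150]
  85 → USB stick 4 (new)  [load 85/150]
  110 → USB stick 5 (new)  [load 110/150]
  15 → USB stick 2  [load 120/150]
  35 → USB stick 3  [load 125/150]
  115 → USB stick 6 (new)  [load 115/150]
  15 → USB stick 2  [load 135/150]
  115 → USB stick 7 (new)  [load 115/150]
7 USB sticks opened.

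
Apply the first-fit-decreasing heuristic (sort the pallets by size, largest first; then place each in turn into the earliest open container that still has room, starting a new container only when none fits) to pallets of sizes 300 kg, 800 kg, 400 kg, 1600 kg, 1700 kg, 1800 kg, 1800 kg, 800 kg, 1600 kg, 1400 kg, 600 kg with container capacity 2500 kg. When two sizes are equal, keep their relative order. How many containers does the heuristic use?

6

Sorted descending: 1800, 1800, 1700, 1600, 1600, 1400, 800, 800, 600, 400, 300.
  1800 → container 1 (new)  [load 1800/2500]
  1800 → container 2 (new)  [load 1800/2500]
  1700 → container 3 (new)  [load 1700/2500]
  1600 → container 4 (new)  [load 1600/2500]
  1600 → container 5 (new)  [load 1600/2500]
  1400 → container 6 (new)  [load 1400/2500]
  800 → container 3  [load 2500/2500]
  800 → container 4  [load 2400/2500]
  600 → container 1  [load 2400/2500]
  400 → container 2  [load 2200/2500]
  300 → container 2  [load 2500/2500]
6 containers opened.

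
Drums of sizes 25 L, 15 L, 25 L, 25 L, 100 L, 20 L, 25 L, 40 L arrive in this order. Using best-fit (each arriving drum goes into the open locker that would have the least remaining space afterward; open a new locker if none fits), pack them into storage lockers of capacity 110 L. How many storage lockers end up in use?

  25 → locker 1 (new)  [load 25/110]
  15 → locker 1  [load 40/110]
  25 → locker 1  [load 65/110]
  25 → locker 1  [load 90/110]
  100 → locker 2 (new)  [load 100/110]
  20 → locker 1  [load 110/110]
  25 → locker 3 (new)  [load 25/110]
  40 → locker 3  [load 65/110]
3 storage lockers opened.

3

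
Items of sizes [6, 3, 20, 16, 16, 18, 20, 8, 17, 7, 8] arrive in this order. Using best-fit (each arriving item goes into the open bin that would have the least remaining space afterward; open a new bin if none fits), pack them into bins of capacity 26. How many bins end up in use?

  6 → bin 1 (new)  [load 6/26]
  3 → bin 1  [load 9/26]
  20 → bin 2 (new)  [load 20/26]
  16 → bin 1  [load 25/26]
  16 → bin 3 (new)  [load 16/26]
  18 → bin 4 (new)  [load 18/26]
  20 → bin 5 (new)  [load 20/26]
  8 → bin 4  [load 26/26]
  17 → bin 6 (new)  [load 17/26]
  7 → bin 6  [load 24/26]
  8 → bin 3  [load 24/26]
6 bins opened.

6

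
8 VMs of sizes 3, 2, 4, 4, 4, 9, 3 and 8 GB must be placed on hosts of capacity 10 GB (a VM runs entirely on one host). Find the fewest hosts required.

4

Total = 9 + 8 + 4 + 4 + 4 + 3 + 3 + 2 = 37 GB.
Lower bound: ⌈37/10⌉ = 4 hosts.
A packing using 4 hosts:
  host 1: 9 = 9
  host 2: 8 + 2 = 10
  host 3: 4 + 4 = 8
  host 4: 4 + 3 + 3 = 10
This matches the lower bound, so 4 is optimal.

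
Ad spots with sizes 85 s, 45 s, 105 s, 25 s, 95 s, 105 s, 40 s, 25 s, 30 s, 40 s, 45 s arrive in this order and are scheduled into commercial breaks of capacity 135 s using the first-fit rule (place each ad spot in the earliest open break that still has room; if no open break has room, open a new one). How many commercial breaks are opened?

  85 → break 1 (new)  [load 85/135]
  45 → break 1  [load 130/135]
  105 → break 2 (new)  [load 105/135]
  25 → break 2  [load 130/135]
  95 → break 3 (new)  [load 95/135]
  105 → break 4 (new)  [load 105/135]
  40 → break 3  [load 135/135]
  25 → break 4  [load 130/135]
  30 → break 5 (new)  [load 30/135]
  40 → break 5  [load 70/135]
  45 → break 5  [load 115/135]
5 commercial breaks opened.

5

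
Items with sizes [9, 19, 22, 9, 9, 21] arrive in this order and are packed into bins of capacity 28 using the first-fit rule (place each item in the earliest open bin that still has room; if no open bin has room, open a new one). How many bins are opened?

  9 → bin 1 (new)  [load 9/28]
  19 → bin 1  [load 28/28]
  22 → bin 2 (new)  [load 22/28]
  9 → bin 3 (new)  [load 9/28]
  9 → bin 3  [load 18/28]
  21 → bin 4 (new)  [load 21/28]
4 bins opened.

4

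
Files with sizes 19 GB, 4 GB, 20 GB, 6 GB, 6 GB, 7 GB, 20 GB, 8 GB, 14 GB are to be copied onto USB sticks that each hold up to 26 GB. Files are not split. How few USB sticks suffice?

4

Total = 20 + 20 + 19 + 14 + 8 + 7 + 6 + 6 + 4 = 104 GB.
Lower bound: ⌈104/26⌉ = 4 USB sticks.
A packing using 4 USB sticks:
  USB stick 1: 20 + 6 = 26
  USB stick 2: 20 + 6 = 26
  USB stick 3: 19 + 7 = 26
  USB stick 4: 14 + 8 + 4 = 26
This matches the lower bound, so 4 is optimal.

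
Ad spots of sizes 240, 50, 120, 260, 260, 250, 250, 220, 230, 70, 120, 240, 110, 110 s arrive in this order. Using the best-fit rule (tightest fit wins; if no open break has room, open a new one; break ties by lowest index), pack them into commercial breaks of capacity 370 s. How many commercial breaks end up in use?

8

  240 → break 1 (new)  [load 240/370]
  50 → break 1  [load 290/370]
  120 → break 2 (new)  [load 120/370]
  260 → break 3 (new)  [load 260/370]
  260 → break 4 (new)  [load 260/370]
  250 → break 2  [load 370/370]
  250 → break 5 (new)  [load 250/370]
  220 → break 6 (new)  [load 220/370]
  230 → break 7 (new)  [load 230/370]
  70 → break 1  [load 360/370]
  120 → break 5  [load 370/370]
  240 → break 8 (new)  [load 240/370]
  110 → break 3  [load 370/370]
  110 → break 4  [load 370/370]
8 commercial breaks opened.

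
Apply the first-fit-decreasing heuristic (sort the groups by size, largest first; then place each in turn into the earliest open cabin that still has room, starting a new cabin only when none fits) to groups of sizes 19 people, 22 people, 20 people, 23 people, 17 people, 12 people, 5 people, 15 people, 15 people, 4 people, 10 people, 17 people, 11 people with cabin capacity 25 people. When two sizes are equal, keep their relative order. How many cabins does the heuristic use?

9

Sorted descending: 23, 22, 20, 19, 17, 17, 15, 15, 12, 11, 10, 5, 4.
  23 → cabin 1 (new)  [load 23/25]
  22 → cabin 2 (new)  [load 22/25]
  20 → cabin 3 (new)  [load 20/25]
  19 → cabin 4 (new)  [load 19/25]
  17 → cabin 5 (new)  [load 17/25]
  17 → cabin 6 (new)  [load 17/25]
  15 → cabin 7 (new)  [load 15/25]
  15 → cabin 8 (new)  [load 15/25]
  12 → cabin 9 (new)  [load 12/25]
  11 → cabin 9  [load 23/25]
  10 → cabin 7  [load 25/25]
  5 → cabin 3  [load 25/25]
  4 → cabin 4  [load 23/25]
9 cabins opened.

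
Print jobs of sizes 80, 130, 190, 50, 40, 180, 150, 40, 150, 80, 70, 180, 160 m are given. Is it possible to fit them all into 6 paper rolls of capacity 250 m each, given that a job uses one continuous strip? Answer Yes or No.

Total = 1500 m; ⌈1500/250⌉ = 6.
7 print jobs each exceed half the capacity and cannot share a roll, forcing at least 7 paper rolls.
At least 7 paper rolls are required, but only 6 are allowed.

No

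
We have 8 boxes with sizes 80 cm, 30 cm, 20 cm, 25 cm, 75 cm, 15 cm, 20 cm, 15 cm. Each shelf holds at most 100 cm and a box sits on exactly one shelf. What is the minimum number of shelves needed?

Total = 80 + 75 + 30 + 25 + 20 + 20 + 15 + 15 = 280 cm.
Lower bound: ⌈280/100⌉ = 3 shelves.
A packing using 3 shelves:
  shelf 1: 80 + 20 = 100
  shelf 2: 75 + 25 = 100
  shelf 3: 30 + 20 + 15 + 15 = 80
This matches the lower bound, so 3 is optimal.

3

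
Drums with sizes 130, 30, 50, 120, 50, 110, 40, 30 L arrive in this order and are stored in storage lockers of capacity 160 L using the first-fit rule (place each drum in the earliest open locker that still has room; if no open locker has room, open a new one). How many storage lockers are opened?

4

  130 → locker 1 (new)  [load 130/160]
  30 → locker 1  [load 160/160]
  50 → locker 2 (new)  [load 50/160]
  120 → locker 3 (new)  [load 120/160]
  50 → locker 2  [load 100/160]
  110 → locker 4 (new)  [load 110/160]
  40 → locker 2  [load 140/160]
  30 → locker 3  [load 150/160]
4 storage lockers opened.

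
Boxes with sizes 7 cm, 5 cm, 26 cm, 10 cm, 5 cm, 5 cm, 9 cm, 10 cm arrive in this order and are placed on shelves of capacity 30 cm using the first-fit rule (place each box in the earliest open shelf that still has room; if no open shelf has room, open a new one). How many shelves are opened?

  7 → shelf 1 (new)  [load 7/30]
  5 → shelf 1  [load 12/30]
  26 → shelf 2 (new)  [load 26/30]
  10 → shelf 1  [load 22/30]
  5 → shelf 1  [load 27/30]
  5 → shelf 3 (new)  [load 5/30]
  9 → shelf 3  [load 14/30]
  10 → shelf 3  [load 24/30]
3 shelves opened.

3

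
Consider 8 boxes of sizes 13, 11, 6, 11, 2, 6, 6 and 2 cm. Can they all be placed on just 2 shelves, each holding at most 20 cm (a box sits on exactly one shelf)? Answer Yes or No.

Total = 57 cm; ⌈57/20⌉ = 3.
At least 3 shelves are required, but only 2 are allowed.

No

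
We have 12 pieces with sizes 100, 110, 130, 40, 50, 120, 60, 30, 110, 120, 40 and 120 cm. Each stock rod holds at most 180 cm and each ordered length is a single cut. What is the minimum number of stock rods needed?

7

Total = 130 + 120 + 120 + 120 + 110 + 110 + 100 + 60 + 50 + 40 + 40 + 30 = 1030 cm.
Lower bound: ⌈1030/180⌉ = 6 stock rods.
Also, 7 pieces each exceed 90 cm, and no two of those can share a stock rod, so at least 7 stock rods are needed.
A packing using 7 stock rods:
  stock rod 1: 130 + 50 = 180
  stock rod 2: 120 + 60 = 180
  stock rod 3: 120 + 40 = 160
  stock rod 4: 120 + 40 = 160
  stock rod 5: 110 + 30 = 140
  stock rod 6: 110 = 110
  stock rod 7: 100 = 100
This matches the lower bound, so 7 is optimal.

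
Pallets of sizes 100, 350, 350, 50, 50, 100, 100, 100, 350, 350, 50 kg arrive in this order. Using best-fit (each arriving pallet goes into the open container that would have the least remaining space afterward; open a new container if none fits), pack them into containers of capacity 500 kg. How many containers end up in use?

  100 → container 1 (new)  [load 100/500]
  350 → container 1  [load 450/500]
  350 → container 2 (new)  [load 350/500]
  50 → container 1  [load 500/500]
  50 → container 2  [load 400/500]
  100 → container 2  [load 500/500]
  100 → container 3 (new)  [load 100/500]
  100 → container 3  [load 200/500]
  350 → container 4 (new)  [load 350/500]
  350 → container 5 (new)  [load 350/500]
  50 → container 4  [load 400/500]
5 containers opened.

5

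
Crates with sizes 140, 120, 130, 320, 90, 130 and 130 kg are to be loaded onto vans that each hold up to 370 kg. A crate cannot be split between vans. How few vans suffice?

Total = 320 + 140 + 130 + 130 + 130 + 120 + 90 = 1060 kg.
Lower bound: ⌈1060/370⌉ = 3 vans.
A packing using 4 vans:
  van 1: 320 = 320
  van 2: 140 + 130 + 90 = 360
  van 3: 130 + 130 = 260
  van 4: 120 = 120
No arrangement into 3 vans stays within capacity, so 4 is optimal.

4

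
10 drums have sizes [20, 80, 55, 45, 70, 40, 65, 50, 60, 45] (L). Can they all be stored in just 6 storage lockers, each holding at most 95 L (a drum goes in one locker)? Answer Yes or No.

No

Total = 530 L; ⌈530/95⌉ = 6.
The bound of 6 does not rule out 6, but exhaustive search shows no assignment into 6 storage lockers of capacity 95 L exists — the minimum is 7.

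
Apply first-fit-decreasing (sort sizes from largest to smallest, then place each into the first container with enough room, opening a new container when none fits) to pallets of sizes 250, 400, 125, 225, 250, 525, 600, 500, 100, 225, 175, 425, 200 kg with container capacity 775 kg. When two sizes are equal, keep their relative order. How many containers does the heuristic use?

6

Sorted descending: 600, 525, 500, 425, 400, 250, 250, 225, 225, 200, 175, 125, 100.
  600 → container 1 (new)  [load 600/775]
  525 → container 2 (new)  [load 525/775]
  500 → container 3 (new)  [load 500/775]
  425 → container 4 (new)  [load 425/775]
  400 → container 5 (new)  [load 400/775]
  250 → container 2  [load 775/775]
  250 → container 3  [load 750/775]
  225 → container 4  [load 650/775]
  225 → container 5  [load 625/775]
  200 → container 6 (new)  [load 200/775]
  175 → container 1  [load 775/775]
  125 → container 4  [load 775/775]
  100 → container 5  [load 725/775]
6 containers opened.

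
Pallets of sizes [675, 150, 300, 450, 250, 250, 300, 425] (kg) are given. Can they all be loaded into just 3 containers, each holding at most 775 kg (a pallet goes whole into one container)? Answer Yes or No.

Total = 2800 kg; ⌈2800/775⌉ = 4.
At least 4 containers are required, but only 3 are allowed.

No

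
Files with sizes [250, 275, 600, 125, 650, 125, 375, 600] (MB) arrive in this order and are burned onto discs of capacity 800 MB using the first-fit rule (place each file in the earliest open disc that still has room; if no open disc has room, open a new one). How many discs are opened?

5

  250 → disc 1 (new)  [load 250/800]
  275 → disc 1  [load 525/800]
  600 → disc 2 (new)  [load 600/800]
  125 → disc 1  [load 650/800]
  650 → disc 3 (new)  [load 650/800]
  125 → disc 1  [load 775/800]
  375 → disc 4 (new)  [load 375/800]
  600 → disc 5 (new)  [load 600/800]
5 discs opened.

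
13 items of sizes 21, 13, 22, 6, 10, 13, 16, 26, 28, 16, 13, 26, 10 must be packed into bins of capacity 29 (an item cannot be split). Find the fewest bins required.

Total = 28 + 26 + 26 + 22 + 21 + 16 + 16 + 13 + 13 + 13 + 10 + 10 + 6 = 220.
Lower bound: ⌈220/29⌉ = 8 bins.
A packing using 9 bins:
  bin 1: 28 = 28
  bin 2: 26 = 26
  bin 3: 26 = 26
  bin 4: 22 + 6 = 28
  bin 5: 21 = 21
  bin 6: 16 + 13 = 29
  bin 7: 16 + 13 = 29
  bin 8: 13 + 10 = 23
  bin 9: 10 = 10
No arrangement into 8 bins stays within capacity, so 9 is optimal.

9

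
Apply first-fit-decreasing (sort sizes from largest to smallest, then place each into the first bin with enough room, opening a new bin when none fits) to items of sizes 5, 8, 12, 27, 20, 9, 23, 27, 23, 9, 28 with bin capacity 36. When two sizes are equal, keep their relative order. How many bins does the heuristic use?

Sorted descending: 28, 27, 27, 23, 23, 20, 12, 9, 9, 8, 5.
  28 → bin 1 (new)  [load 28/36]
  27 → bin 2 (new)  [load 27/36]
  27 → bin 3 (new)  [load 27/36]
  23 → bin 4 (new)  [load 23/36]
  23 → bin 5 (new)  [load 23/36]
  20 → bin 6 (new)  [load 20/36]
  12 → bin 4  [load 35/36]
  9 → bin 2  [load 36/36]
  9 → bin 3  [load 36/36]
  8 → bin 1  [load 36/36]
  5 → bin 5  [load 28/36]
6 bins opened.

6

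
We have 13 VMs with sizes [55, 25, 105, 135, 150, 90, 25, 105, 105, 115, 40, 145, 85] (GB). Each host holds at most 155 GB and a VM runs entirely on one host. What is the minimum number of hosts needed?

Total = 150 + 145 + 135 + 115 + 105 + 105 + 105 + 90 + 85 + 55 + 40 + 25 + 25 = 1180 GB.
Lower bound: ⌈1180/155⌉ = 8 hosts.
Also, 9 VMs each exceed 155/2 GB, and no two of those can share a host, so at least 9 hosts are needed.
A packing using 9 hosts:
  host 1: 150 = 150
  host 2: 145 = 145
  host 3: 135 = 135
  host 4: 115 + 40 = 155
  host 5: 105 + 25 + 25 = 155
  host 6: 105 = 105
  host 7: 105 = 105
  host 8: 90 + 55 = 145
  host 9: 85 = 85
This matches the lower bound, so 9 is optimal.

9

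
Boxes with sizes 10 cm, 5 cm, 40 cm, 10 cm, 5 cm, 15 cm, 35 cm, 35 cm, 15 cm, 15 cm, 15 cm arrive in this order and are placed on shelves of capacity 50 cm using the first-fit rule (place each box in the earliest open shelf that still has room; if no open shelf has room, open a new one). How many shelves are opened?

5

  10 → shelf 1 (new)  [load 10/50]
  5 → shelf 1  [load 15/50]
  40 → shelf 2 (new)  [load 40/50]
  10 → shelf 1  [load 25/50]
  5 → shelf 1  [load 30/50]
  15 → shelf 1  [load 45/50]
  35 → shelf 3 (new)  [load 35/50]
  35 → shelf 4 (new)  [load 35/50]
  15 → shelf 3  [load 50/50]
  15 → shelf 4  [load 50/50]
  15 → shelf 5 (new)  [load 15/50]
5 shelves opened.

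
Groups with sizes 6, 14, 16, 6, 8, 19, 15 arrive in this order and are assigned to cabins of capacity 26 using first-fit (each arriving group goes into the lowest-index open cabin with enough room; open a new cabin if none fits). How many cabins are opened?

  6 → cabin 1 (new)  [load 6/26]
  14 → cabin 1  [load 20/26]
  16 → cabin 2 (new)  [load 16/26]
  6 → cabin 1  [load 26/26]
  8 → cabin 2  [load 24/26]
  19 → cabin 3 (new)  [load 19/26]
  15 → cabin 4 (new)  [load 15/26]
4 cabins opened.

4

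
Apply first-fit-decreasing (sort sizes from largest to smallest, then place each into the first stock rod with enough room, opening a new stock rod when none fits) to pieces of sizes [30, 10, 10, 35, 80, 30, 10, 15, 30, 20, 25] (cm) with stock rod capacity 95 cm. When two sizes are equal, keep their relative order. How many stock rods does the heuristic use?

Sorted descending: 80, 35, 30, 30, 30, 25, 20, 15, 10, 10, 10.
  80 → stock rod 1 (new)  [load 80/95]
  35 → stock rod 2 (new)  [load 35/95]
  30 → stock rod 2  [load 65/95]
  30 → stock rod 2  [load 95/95]
  30 → stock rod 3 (new)  [load 30/95]
  25 → stock rod 3  [load 55/95]
  20 → stock rod 3  [load 75/95]
  15 → stock rod 1  [load 95/95]
  10 → stock rod 3  [load 85/95]
  10 → stock rod 3  [load 95/95]
  10 → stock rod 4 (new)  [load 10/95]
4 stock rods opened.

4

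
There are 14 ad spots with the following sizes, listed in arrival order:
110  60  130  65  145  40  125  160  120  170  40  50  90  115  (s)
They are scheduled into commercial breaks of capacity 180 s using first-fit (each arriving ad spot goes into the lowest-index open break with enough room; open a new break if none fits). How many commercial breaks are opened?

  110 → break 1 (new)  [load 110/180]
  60 → break 1  [load 170/180]
  130 → break 2 (new)  [load 130/180]
  65 → break 3 (new)  [load 65/180]
  145 → break 4 (new)  [load 145/180]
  40 → break 2  [load 170/180]
  125 → break 5 (new)  [load 125/180]
  160 → break 6 (new)  [load 160/180]
  120 → break 7 (new)  [load 120/180]
  170 → break 8 (new)  [load 170/180]
  40 → break 3  [load 105/180]
  50 → break 3  [load 155/180]
  90 → break 9 (new)  [load 90/180]
  115 → break 10 (new)  [load 115/180]
10 commercial breaks opened.

10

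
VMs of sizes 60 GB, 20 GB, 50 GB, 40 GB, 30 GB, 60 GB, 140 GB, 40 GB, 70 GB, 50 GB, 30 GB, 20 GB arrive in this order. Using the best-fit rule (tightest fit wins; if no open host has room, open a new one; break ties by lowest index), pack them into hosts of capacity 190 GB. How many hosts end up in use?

  60 → host 1 (new)  [load 60/190]
  20 → host 1  [load 80/190]
  50 → host 1  [load 130/190]
  40 → host 1  [load 170/190]
  30 → host 2 (new)  [load 30/190]
  60 → host 2  [load 90/190]
  140 → host 3 (new)  [load 140/190]
  40 → host 3  [load 180/190]
  70 → host 2  [load 160/190]
  50 → host 4 (new)  [load 50/190]
  30 → host 2  [load 190/190]
  20 → host 1  [load 190/190]
4 hosts opened.

4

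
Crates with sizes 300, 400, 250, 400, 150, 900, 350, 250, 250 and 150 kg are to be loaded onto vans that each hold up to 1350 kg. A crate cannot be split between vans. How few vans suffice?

Total = 900 + 400 + 400 + 350 + 300 + 250 + 250 + 250 + 150 + 150 = 3400 kg.
Lower bound: ⌈3400/1350⌉ = 3 vans.
A packing using 3 vans:
  van 1: 900 + 400 = 1300
  van 2: 400 + 350 + 300 + 250 = 1300
  van 3: 250 + 250 + 150 + 150 = 800
This matches the lower bound, so 3 is optimal.

3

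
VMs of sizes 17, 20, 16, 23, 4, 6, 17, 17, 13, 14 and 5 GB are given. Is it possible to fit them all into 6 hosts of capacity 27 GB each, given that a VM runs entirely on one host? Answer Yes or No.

Total = 152 GB; ⌈152/27⌉ = 6.
7 VMs each exceed half the capacity and cannot share a host, forcing at least 7 hosts.
At least 7 hosts are required, but only 6 are allowed.

No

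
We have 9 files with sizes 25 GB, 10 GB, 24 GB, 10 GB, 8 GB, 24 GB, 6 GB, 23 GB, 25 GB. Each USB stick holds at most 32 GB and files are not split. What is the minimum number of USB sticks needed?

Total = 25 + 25 + 24 + 24 + 23 + 10 + 10 + 8 + 6 = 155 GB.
Lower bound: ⌈155/32⌉ = 5 USB sticks.
A packing using 6 USB sticks:
  USB stick 1: 25 + 6 = 31
  USB stick 2: 25 = 25
  USB stick 3: 24 + 8 = 32
  USB stick 4: 24 = 24
  USB stick 5: 23 = 23
  USB stick 6: 10 + 10 = 20
No arrangement into 5 USB sticks stays within capacity, so 6 is optimal.

6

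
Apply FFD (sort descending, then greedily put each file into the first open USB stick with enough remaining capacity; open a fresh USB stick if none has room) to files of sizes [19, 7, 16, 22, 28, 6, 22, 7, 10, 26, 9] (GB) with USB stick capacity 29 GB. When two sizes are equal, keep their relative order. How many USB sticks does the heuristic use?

7

Sorted descending: 28, 26, 22, 22, 19, 16, 10, 9, 7, 7, 6.
  28 → USB stick 1 (new)  [load 28/29]
  26 → USB stick 2 (new)  [load 26/29]
  22 → USB stick 3 (new)  [load 22/29]
  22 → USB stick 4 (new)  [load 22/29]
  19 → USB stick 5 (new)  [load 19/29]
  16 → USB stick 6 (new)  [load 16/29]
  10 → USB stick 5  [load 29/29]
  9 → USB stick 6  [load 25/29]
  7 → USB stick 3  [load 29/29]
  7 → USB stick 4  [load 29/29]
  6 → USB stick 7 (new)  [load 6/29]
7 USB sticks opened.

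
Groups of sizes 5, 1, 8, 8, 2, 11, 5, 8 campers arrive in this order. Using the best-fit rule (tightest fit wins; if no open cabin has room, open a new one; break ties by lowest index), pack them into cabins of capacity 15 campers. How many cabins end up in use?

4

  5 → cabin 1 (new)  [load 5/15]
  1 → cabin 1  [load 6/15]
  8 → cabin 1  [load 14/15]
  8 → cabin 2 (new)  [load 8/15]
  2 → cabin 2  [load 10/15]
  11 → cabin 3 (new)  [load 11/15]
  5 → cabin 2  [load 15/15]
  8 → cabin 4 (new)  [load 8/15]
4 cabins opened.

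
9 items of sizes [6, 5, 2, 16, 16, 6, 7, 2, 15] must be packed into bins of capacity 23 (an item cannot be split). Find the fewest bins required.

Total = 16 + 16 + 15 + 7 + 6 + 6 + 5 + 2 + 2 = 75.
Lower bound: ⌈75/23⌉ = 4 bins.
A packing using 4 bins:
  bin 1: 16 + 7 = 23
  bin 2: 16 + 6 = 22
  bin 3: 15 + 6 + 2 = 23
  bin 4: 5 + 2 = 7
This matches the lower bound, so 4 is optimal.

4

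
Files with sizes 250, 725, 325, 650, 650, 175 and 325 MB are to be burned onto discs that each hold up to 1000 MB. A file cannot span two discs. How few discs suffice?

4

Total = 725 + 650 + 650 + 325 + 325 + 250 + 175 = 3100 MB.
Lower bound: ⌈3100/1000⌉ = 4 discs.
A packing using 4 discs:
  disc 1: 725 + 250 = 975
  disc 2: 650 + 325 = 975
  disc 3: 650 + 325 = 975
  disc 4: 175 = 175
This matches the lower bound, so 4 is optimal.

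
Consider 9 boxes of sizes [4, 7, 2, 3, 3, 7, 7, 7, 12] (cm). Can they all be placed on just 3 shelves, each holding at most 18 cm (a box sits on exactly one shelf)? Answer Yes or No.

Yes

A valid assignment using 3 shelves:
  shelf 1: 12 + 4 + 2 = 18
  shelf 2: 7 + 7 + 3 = 17
  shelf 3: 7 + 7 + 3 = 17
Every load is within 18 cm, so 3 shelves suffice.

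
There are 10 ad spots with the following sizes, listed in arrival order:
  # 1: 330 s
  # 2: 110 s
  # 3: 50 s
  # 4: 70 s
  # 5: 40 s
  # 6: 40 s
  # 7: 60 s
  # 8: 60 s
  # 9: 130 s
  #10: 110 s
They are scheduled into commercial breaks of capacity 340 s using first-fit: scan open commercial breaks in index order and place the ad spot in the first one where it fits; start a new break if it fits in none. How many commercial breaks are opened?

4

  330 → break 1 (new)  [load 330/340]
  110 → break 2 (new)  [load 110/340]
  50 → break 2  [load 160/340]
  70 → break 2  [load 230/340]
  40 → break 2  [load 270/340]
  40 → break 2  [load 310/340]
  60 → break 3 (new)  [load 60/340]
  60 → break 3  [load 120/340]
  130 → break 3  [load 250/340]
  110 → break 4 (new)  [load 110/340]
4 commercial breaks opened.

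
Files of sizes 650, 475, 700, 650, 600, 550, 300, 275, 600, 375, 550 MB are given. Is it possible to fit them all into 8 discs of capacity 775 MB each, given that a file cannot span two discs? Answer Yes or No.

No

Total = 5725 MB; ⌈5725/775⌉ = 8.
The bound of 8 does not rule out 8, but exhaustive search shows no assignment into 8 discs of capacity 775 MB exists — the minimum is 9.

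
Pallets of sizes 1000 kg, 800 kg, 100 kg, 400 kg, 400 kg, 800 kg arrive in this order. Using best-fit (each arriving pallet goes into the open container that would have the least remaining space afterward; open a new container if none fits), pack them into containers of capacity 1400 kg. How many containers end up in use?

3

  1000 → container 1 (new)  [load 1000/1400]
  800 → container 2 (new)  [load 800/1400]
  100 → container 1  [load 1100/1400]
  400 → container 2  [load 1200/1400]
  400 → container 3 (new)  [load 400/1400]
  800 → container 3  [load 1200/1400]
3 containers opened.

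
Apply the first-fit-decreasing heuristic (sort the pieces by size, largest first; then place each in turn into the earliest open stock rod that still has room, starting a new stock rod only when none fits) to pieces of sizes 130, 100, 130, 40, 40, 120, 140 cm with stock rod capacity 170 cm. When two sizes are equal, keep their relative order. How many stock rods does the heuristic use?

5

Sorted descending: 140, 130, 130, 120, 100, 40, 40.
  140 → stock rod 1 (new)  [load 140/170]
  130 → stock rod 2 (new)  [load 130/170]
  130 → stock rod 3 (new)  [load 130/170]
  120 → stock rod 4 (new)  [load 120/170]
  100 → stock rod 5 (new)  [load 100/170]
  40 → stock rod 2  [load 170/170]
  40 → stock rod 3  [load 170/170]
5 stock rods opened.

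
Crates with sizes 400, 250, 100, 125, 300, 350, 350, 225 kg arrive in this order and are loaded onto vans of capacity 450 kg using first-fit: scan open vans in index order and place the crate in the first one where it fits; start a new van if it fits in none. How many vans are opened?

  400 → van 1 (new)  [load 400/450]
  250 → van 2 (new)  [load 250/450]
  100 → van 2  [load 350/450]
  125 → van 3 (new)  [load 125/450]
  300 → van 3  [load 425/450]
  350 → van 4 (new)  [load 350/450]
  350 → van 5 (new)  [load 350/450]
  225 → van 6 (new)  [load 225/450]
6 vans opened.

6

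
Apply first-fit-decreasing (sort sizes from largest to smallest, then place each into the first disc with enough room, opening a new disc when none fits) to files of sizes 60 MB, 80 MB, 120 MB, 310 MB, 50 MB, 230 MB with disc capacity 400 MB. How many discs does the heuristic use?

Sorted descending: 310, 230, 120, 80, 60, 50.
  310 → disc 1 (new)  [load 310/400]
  230 → disc 2 (new)  [load 230/400]
  120 → disc 2  [load 350/400]
  80 → disc 1  [load 390/400]
  60 → disc 3 (new)  [load 60/400]
  50 → disc 2  [load 400/400]
3 discs opened.

3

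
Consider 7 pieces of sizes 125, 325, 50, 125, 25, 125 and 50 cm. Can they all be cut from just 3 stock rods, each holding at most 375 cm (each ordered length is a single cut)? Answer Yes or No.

Yes

A valid assignment using 3 stock rods:
  stock rod 1: 325 + 50 = 375
  stock rod 2: 125 + 125 + 125 = 375
  stock rod 3: 50 + 25 = 75
Every load is within 375 cm, so 3 stock rods suffice.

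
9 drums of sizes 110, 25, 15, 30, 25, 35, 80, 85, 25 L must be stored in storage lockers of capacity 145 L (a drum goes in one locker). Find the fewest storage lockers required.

Total = 110 + 85 + 80 + 35 + 30 + 25 + 25 + 25 + 15 = 430 L.
Lower bound: ⌈430/145⌉ = 3 storage lockers.
A packing using 3 storage lockers:
  locker 1: 110 + 35 = 145
  locker 2: 85 + 30 + 25 = 140
  locker 3: 80 + 25 + 25 + 15 = 145
This matches the lower bound, so 3 is optimal.

3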